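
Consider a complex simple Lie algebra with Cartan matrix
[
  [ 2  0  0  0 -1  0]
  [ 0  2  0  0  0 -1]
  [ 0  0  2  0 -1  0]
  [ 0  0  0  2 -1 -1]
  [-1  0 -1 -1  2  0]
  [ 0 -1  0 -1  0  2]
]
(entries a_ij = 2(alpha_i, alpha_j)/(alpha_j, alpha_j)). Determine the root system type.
The matrix has rank 6 with 2's on the diagonal. Reading the off-diagonal entries as Dynkin edges (a single edge where a_ij = a_ji = -1; a double or triple edge where a_ij * a_ji = 2 or 3), the diagram is a chain of 4 nodes with a fork of two nodes at one end (D_6). One simple-root ordering that puts it in standard form is (alpha_2, alpha_6, alpha_4, alpha_5, alpha_3, alpha_1). So the algebra is type D_6, i.e. so(12).

D_6 (so(12))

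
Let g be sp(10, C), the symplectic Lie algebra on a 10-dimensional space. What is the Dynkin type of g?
This is sp(10), which has dimension 10(10+1)/2 = 55 and rank 10/2 = 5. In the classification of classical Lie algebras, the symplectic algebra sp(2n) has type C_n; here n = 5, so the Dynkin diagram is a chain of 5 nodes with a double edge at one end; the terminal node there is the unique long simple root (C_5). Hence the type is C_5.

C_5 (sp(10))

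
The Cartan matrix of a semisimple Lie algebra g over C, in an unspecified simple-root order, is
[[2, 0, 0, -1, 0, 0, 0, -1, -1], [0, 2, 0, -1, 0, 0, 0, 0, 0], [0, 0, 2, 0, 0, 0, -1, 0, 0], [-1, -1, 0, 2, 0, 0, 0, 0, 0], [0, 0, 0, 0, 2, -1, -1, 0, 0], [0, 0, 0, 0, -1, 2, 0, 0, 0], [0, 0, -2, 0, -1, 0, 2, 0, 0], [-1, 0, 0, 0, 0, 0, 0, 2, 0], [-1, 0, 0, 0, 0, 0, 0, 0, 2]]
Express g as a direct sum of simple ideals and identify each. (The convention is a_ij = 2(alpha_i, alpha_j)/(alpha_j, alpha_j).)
The diagram associated to this matrix has two connected components: the simple roots {alpha_3, alpha_5, alpha_6, alpha_7} form a chain of 4 nodes with a double edge at one end; the terminal node there is the unique short simple root (B_4), and {alpha_1, alpha_2, alpha_4, alpha_8, alpha_9} form a chain of 3 nodes with a fork of two nodes at one end (D_5). A semisimple Lie algebra decomposes uniquely as the direct sum of simple ideals, one per connected component of its Dynkin diagram, so g ≅ B_4 ⊕ D_5 (dimension 36 + 45 = 81).

type B_4 ⊕ type D_5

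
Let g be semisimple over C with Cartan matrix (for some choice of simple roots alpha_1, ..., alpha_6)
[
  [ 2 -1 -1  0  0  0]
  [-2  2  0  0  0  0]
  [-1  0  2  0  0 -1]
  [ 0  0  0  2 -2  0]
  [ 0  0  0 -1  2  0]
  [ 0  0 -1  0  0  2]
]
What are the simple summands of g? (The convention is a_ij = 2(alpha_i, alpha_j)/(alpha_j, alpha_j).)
type B_2 ⊕ type C_4

The diagram associated to this matrix has two connected components: the simple roots {alpha_4, alpha_5} form a chain of 2 nodes with a double edge at one end; the terminal node there is the unique short simple root (B_2), and {alpha_1, alpha_2, alpha_3, alpha_6} form a chain of 4 nodes with a double edge at one end; the terminal node there is the unique long simple root (C_4). A semisimple Lie algebra decomposes uniquely as the direct sum of simple ideals, one per connected component of its Dynkin diagram, so g ≅ B_2 ⊕ C_4 (dimension 10 + 36 = 46).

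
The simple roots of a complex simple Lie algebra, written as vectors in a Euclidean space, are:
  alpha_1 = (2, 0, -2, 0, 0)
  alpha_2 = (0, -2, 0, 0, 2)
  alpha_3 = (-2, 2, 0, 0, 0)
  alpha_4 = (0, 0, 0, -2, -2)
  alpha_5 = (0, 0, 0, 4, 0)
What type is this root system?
Compute the Cartan integers a_ij = 2(alpha_i, alpha_j)/(alpha_j, alpha_j); the resulting 5x5 Cartan matrix is
[[2, 0, -1, 0, 0], [0, 2, -1, -1, 0], [-1, -1, 2, 0, 0], [0, -1, 0, 2, -1], [0, 0, 0, -2, 2]].
The roots have two lengths (squared-length ratio 2:1); the short ones are alpha_{1,2,3,4}. The associated Dynkin diagram is a chain of 5 nodes with a double edge at one end; the terminal node there is the unique long simple root (C_5), so the type is C_5 (the algebra sp(10)).

C_5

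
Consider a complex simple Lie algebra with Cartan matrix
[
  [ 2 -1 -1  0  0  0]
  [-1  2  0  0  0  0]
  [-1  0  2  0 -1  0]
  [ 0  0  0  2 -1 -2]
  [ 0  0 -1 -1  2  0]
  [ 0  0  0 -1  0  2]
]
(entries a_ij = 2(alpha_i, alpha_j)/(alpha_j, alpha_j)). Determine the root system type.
The matrix has rank 6 with 2's on the diagonal. Reading the off-diagonal entries as Dynkin edges (a single edge where a_ij = a_ji = -1; a double or triple edge where a_ij * a_ji = 2 or 3), the diagram is a chain of 6 nodes with a double edge at one end; the terminal node there is the unique short simple root (B_6). One simple-root ordering that puts it in standard form is (alpha_2, alpha_1, alpha_3, alpha_5, alpha_4, alpha_6). So the algebra is type B_6, i.e. so(13).

type B_6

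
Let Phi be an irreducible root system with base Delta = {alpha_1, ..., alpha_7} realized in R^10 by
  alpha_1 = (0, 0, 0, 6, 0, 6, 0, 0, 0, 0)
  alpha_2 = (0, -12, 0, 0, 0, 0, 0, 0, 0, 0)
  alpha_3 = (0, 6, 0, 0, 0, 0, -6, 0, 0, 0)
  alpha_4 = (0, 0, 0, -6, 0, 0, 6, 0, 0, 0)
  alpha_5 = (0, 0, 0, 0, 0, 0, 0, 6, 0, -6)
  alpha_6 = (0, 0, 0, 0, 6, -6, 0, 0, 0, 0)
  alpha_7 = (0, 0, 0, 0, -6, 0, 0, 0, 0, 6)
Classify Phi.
Compute the Cartan integers a_ij = 2(alpha_i, alpha_j)/(alpha_j, alpha_j); the resulting 7x7 Cartan matrix is
[[2, 0, 0, -1, 0, -1, 0], [0, 2, -2, 0, 0, 0, 0], [0, -1, 2, -1, 0, 0, 0], [-1, 0, -1, 2, 0, 0, 0], [0, 0, 0, 0, 2, 0, -1], [-1, 0, 0, 0, 0, 2, -1], [0, 0, 0, 0, -1, -1, 2]].
The roots have two lengths (squared-length ratio 2:1); the short ones are alpha_{1,3,4,5,6,7}. The associated Dynkin diagram is a chain of 7 nodes with a double edge at one end; the terminal node there is the unique long simple root (C_7), so the type is C_7 (the algebra sp(14)).

C7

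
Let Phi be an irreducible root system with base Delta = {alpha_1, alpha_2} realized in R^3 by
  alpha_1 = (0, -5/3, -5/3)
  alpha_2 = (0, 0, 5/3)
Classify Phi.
B_2

Compute the Cartan integers a_ij = 2(alpha_i, alpha_j)/(alpha_j, alpha_j); the resulting 2x2 Cartan matrix is
[[2, -2], [-1, 2]].
The roots have two lengths (squared-length ratio 2:1); the short ones are alpha_{2}. The associated Dynkin diagram is a chain of 2 nodes with a double edge at one end; the terminal node there is the unique short simple root (B_2), so the type is B_2 (the algebra so(5)).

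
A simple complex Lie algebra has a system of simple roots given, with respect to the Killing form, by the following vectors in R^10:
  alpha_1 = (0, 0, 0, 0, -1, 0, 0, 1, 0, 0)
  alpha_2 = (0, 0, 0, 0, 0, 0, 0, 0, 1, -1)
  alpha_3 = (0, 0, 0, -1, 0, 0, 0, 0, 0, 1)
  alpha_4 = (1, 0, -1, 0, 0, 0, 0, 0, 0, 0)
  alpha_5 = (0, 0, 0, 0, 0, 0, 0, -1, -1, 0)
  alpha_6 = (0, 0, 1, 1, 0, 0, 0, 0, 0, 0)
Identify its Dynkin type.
Compute the Cartan integers a_ij = 2(alpha_i, alpha_j)/(alpha_j, alpha_j); the resulting 6x6 Cartan matrix is
[[2, 0, 0, 0, -1, 0], [0, 2, -1, 0, -1, 0], [0, -1, 2, 0, 0, -1], [0, 0, 0, 2, 0, -1], [-1, -1, 0, 0, 2, 0], [0, 0, -1, -1, 0, 2]].
All simple roots have the same length, so the diagram is simply laced. The associated Dynkin diagram is a chain of 6 nodes with single edges (A_6), so the type is A_6 (the algebra sl(7)).

A_6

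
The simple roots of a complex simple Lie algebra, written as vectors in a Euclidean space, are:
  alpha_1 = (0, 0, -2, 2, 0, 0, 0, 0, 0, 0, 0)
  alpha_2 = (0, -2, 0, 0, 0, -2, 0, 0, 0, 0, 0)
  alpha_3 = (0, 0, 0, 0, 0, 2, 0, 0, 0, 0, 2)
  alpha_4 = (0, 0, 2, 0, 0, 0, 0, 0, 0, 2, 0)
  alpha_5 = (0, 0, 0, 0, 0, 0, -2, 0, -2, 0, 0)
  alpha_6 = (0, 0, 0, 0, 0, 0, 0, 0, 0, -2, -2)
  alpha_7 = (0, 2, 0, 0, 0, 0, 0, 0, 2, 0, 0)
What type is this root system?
Compute the Cartan integers a_ij = 2(alpha_i, alpha_j)/(alpha_j, alpha_j); the resulting 7x7 Cartan matrix is
[[2, 0, 0, -1, 0, 0, 0], [0, 2, -1, 0, 0, 0, -1], [0, -1, 2, 0, 0, -1, 0], [-1, 0, 0, 2, 0, -1, 0], [0, 0, 0, 0, 2, 0, -1], [0, 0, -1, -1, 0, 2, 0], [0, -1, 0, 0, -1, 0, 2]].
All simple roots have the same length, so the diagram is simply laced. The associated Dynkin diagram is a chain of 7 nodes with single edges (A_7), so the type is A_7 (the algebra sl(8)).

A_7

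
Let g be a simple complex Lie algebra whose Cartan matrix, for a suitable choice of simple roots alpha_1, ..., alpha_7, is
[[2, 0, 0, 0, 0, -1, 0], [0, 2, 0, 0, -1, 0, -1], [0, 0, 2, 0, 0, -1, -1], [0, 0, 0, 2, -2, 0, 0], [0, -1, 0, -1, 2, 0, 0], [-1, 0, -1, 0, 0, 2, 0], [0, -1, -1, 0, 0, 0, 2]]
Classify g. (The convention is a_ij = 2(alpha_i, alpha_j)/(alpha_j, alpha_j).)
The matrix has rank 7 with 2's on the diagonal. Reading the off-diagonal entries as Dynkin edges (a single edge where a_ij = a_ji = -1; a double or triple edge where a_ij * a_ji = 2 or 3), the diagram is a chain of 7 nodes with a double edge at one end; the terminal node there is the unique long simple root (C_7). One simple-root ordering that puts it in standard form is (alpha_1, alpha_6, alpha_3, alpha_7, alpha_2, alpha_5, alpha_4). So the algebra is type C_7, i.e. sp(14).

C_7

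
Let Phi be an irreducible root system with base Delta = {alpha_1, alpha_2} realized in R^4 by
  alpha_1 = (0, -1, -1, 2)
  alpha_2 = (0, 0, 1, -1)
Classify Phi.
Compute the Cartan integers a_ij = 2(alpha_i, alpha_j)/(alpha_j, alpha_j); the resulting 2x2 Cartan matrix is
[[2, -3], [-1, 2]].
The roots have two lengths (squared-length ratio 3:1); the short ones are alpha_{2}. The associated Dynkin diagram is two nodes joined by a triple edge (G_2), so the type is G_2.

G2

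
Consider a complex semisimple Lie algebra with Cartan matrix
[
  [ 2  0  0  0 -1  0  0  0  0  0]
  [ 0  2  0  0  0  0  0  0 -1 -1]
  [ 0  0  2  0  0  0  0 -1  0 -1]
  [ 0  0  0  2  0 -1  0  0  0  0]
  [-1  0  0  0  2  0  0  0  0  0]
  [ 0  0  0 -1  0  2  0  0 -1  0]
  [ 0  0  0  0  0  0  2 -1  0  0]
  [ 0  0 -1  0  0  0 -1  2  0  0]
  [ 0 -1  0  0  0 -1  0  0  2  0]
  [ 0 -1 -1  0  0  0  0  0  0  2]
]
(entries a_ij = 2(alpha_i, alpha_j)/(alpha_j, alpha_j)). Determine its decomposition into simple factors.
type A_2 + type A_8

The diagram associated to this matrix has two connected components: the simple roots {alpha_1, alpha_5} form a chain of 2 nodes with single edges (A_2), and {alpha_2, alpha_3, alpha_4, alpha_6, alpha_7, alpha_8, alpha_9, alpha_10} form a chain of 8 nodes with single edges (A_8). A semisimple Lie algebra decomposes uniquely as the direct sum of simple ideals, one per connected component of its Dynkin diagram, so g ≅ A_2 ⊕ A_8 (dimension 8 + 80 = 88).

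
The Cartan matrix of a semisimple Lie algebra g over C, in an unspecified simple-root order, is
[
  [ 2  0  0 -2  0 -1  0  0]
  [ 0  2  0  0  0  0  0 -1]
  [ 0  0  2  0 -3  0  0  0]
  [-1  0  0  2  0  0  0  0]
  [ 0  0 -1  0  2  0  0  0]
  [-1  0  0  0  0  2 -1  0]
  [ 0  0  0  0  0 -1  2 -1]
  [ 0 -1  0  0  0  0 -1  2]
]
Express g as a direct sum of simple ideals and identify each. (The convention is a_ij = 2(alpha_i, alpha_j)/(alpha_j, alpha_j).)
The diagram associated to this matrix has two connected components: the simple roots {alpha_1, alpha_2, alpha_4, alpha_6, alpha_7, alpha_8} form a chain of 6 nodes with a double edge at one end; the terminal node there is the unique short simple root (B_6), and {alpha_3, alpha_5} form two nodes joined by a triple edge (G_2). A semisimple Lie algebra decomposes uniquely as the direct sum of simple ideals, one per connected component of its Dynkin diagram, so g ≅ B_6 ⊕ G_2 (dimension 78 + 14 = 92).

B6 ⊕ G2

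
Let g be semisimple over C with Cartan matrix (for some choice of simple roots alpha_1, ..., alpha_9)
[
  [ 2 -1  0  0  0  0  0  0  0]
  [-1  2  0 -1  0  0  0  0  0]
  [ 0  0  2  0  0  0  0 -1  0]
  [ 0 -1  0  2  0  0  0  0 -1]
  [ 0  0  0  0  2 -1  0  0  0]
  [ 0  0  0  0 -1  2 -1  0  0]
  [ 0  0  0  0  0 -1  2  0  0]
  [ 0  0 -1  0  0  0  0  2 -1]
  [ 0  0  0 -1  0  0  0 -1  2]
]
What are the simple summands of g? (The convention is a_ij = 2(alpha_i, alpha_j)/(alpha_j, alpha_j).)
A_3 (sl(4)) + A_6 (sl(7))

The diagram associated to this matrix has two connected components: the simple roots {alpha_5, alpha_6, alpha_7} form a chain of 3 nodes with single edges (A_3), and {alpha_1, alpha_2, alpha_3, alpha_4, alpha_8, alpha_9} form a chain of 6 nodes with single edges (A_6). A semisimple Lie algebra decomposes uniquely as the direct sum of simple ideals, one per connected component of its Dynkin diagram, so g ≅ A_3 ⊕ A_6 (dimension 15 + 48 = 63).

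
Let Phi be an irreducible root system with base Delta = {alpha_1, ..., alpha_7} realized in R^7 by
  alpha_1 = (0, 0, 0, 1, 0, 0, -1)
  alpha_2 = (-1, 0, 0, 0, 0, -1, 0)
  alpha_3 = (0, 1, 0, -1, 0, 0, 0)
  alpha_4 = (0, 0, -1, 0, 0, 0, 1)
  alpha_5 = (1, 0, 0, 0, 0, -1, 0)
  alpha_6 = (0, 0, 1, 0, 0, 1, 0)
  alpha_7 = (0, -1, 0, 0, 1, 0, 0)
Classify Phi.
D_7 (so(14))

Compute the Cartan integers a_ij = 2(alpha_i, alpha_j)/(alpha_j, alpha_j); the resulting 7x7 Cartan matrix is
[[2, 0, -1, -1, 0, 0, 0], [0, 2, 0, 0, 0, -1, 0], [-1, 0, 2, 0, 0, 0, -1], [-1, 0, 0, 2, 0, -1, 0], [0, 0, 0, 0, 2, -1, 0], [0, -1, 0, -1, -1, 2, 0], [0, 0, -1, 0, 0, 0, 2]].
All simple roots have the same length, so the diagram is simply laced. The associated Dynkin diagram is a chain of 5 nodes with a fork of two nodes at one end (D_7), so the type is D_7 (the algebra so(14)).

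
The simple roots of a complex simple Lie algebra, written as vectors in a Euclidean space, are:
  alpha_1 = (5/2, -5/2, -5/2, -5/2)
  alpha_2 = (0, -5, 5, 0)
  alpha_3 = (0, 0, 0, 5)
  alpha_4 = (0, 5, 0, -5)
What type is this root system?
Compute the Cartan integers a_ij = 2(alpha_i, alpha_j)/(alpha_j, alpha_j); the resulting 4x4 Cartan matrix is
[[2, 0, -1, 0], [0, 2, 0, -1], [-1, 0, 2, -1], [0, -1, -2, 2]].
The roots have two lengths (squared-length ratio 2:1); the short ones are alpha_{1,3}. The associated Dynkin diagram is a chain of 4 nodes with a double edge between the middle two (F_4), so the type is F_4.

type F_4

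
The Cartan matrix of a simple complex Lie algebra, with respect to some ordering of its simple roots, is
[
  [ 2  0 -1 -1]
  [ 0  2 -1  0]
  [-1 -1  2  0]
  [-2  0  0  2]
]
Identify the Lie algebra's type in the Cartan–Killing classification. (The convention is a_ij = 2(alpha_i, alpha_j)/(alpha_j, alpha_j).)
The matrix has rank 4 with 2's on the diagonal. Reading the off-diagonal entries as Dynkin edges (a single edge where a_ij = a_ji = -1; a double or triple edge where a_ij * a_ji = 2 or 3), the diagram is a chain of 4 nodes with a double edge at one end; the terminal node there is the unique long simple root (C_4). One simple-root ordering that puts it in standard form is (alpha_2, alpha_3, alpha_1, alpha_4). So the algebra is type C_4, i.e. sp(8).

C_4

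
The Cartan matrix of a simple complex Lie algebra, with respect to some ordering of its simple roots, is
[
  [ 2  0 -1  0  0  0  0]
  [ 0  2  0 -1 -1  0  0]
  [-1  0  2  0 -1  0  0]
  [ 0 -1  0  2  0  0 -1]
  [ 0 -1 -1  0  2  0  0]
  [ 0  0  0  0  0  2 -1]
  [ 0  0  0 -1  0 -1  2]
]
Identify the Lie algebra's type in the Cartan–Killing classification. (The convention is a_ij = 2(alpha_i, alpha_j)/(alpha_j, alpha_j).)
A7

The matrix has rank 7 with 2's on the diagonal. Reading the off-diagonal entries as Dynkin edges (a single edge where a_ij = a_ji = -1; a double or triple edge where a_ij * a_ji = 2 or 3), the diagram is a chain of 7 nodes with single edges (A_7). One simple-root ordering that puts it in standard form is (alpha_1, alpha_3, alpha_5, alpha_2, alpha_4, alpha_7, alpha_6). So the algebra is type A_7, i.e. sl(8).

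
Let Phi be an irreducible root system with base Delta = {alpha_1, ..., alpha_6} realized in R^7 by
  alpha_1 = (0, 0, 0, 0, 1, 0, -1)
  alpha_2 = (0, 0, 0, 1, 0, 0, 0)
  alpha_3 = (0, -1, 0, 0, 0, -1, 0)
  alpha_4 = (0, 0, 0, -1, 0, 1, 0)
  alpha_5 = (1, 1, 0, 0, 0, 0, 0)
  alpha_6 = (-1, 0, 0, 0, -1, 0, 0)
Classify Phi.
B6

Compute the Cartan integers a_ij = 2(alpha_i, alpha_j)/(alpha_j, alpha_j); the resulting 6x6 Cartan matrix is
[[2, 0, 0, 0, 0, -1], [0, 2, 0, -1, 0, 0], [0, 0, 2, -1, -1, 0], [0, -2, -1, 2, 0, 0], [0, 0, -1, 0, 2, -1], [-1, 0, 0, 0, -1, 2]].
The roots have two lengths (squared-length ratio 2:1); the short ones are alpha_{2}. The associated Dynkin diagram is a chain of 6 nodes with a double edge at one end; the terminal node there is the unique short simple root (B_6), so the type is B_6 (the algebra so(13)).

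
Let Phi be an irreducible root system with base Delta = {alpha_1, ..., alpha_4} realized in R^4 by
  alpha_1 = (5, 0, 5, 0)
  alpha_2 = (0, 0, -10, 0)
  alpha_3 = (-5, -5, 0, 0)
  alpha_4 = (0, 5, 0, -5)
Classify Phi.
Compute the Cartan integers a_ij = 2(alpha_i, alpha_j)/(alpha_j, alpha_j); the resulting 4x4 Cartan matrix is
[[2, -1, -1, 0], [-2, 2, 0, 0], [-1, 0, 2, -1], [0, 0, -1, 2]].
The roots have two lengths (squared-length ratio 2:1); the short ones are alpha_{1,3,4}. The associated Dynkin diagram is a chain of 4 nodes with a double edge at one end; the terminal node there is the unique long simple root (C_4), so the type is C_4 (the algebra sp(8)).

C4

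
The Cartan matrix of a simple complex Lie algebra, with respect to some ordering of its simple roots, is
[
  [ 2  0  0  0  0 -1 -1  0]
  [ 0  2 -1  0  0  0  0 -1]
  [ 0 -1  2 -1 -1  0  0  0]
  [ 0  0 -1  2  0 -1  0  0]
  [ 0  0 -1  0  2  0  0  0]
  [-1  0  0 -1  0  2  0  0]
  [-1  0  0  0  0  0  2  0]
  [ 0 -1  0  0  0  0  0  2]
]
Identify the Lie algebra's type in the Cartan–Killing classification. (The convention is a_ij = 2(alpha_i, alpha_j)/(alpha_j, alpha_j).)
The matrix has rank 8 with 2's on the diagonal. Reading the off-diagonal entries as Dynkin edges (a single edge where a_ij = a_ji = -1; a double or triple edge where a_ij * a_ji = 2 or 3), the diagram is a chain of 7 nodes with one extra node attached to the third node from one end (E_8). One simple-root ordering that puts it in standard form is (alpha_8, alpha_5, alpha_2, alpha_3, alpha_4, alpha_6, alpha_1, alpha_7). So the algebra is type E_8.

type E_8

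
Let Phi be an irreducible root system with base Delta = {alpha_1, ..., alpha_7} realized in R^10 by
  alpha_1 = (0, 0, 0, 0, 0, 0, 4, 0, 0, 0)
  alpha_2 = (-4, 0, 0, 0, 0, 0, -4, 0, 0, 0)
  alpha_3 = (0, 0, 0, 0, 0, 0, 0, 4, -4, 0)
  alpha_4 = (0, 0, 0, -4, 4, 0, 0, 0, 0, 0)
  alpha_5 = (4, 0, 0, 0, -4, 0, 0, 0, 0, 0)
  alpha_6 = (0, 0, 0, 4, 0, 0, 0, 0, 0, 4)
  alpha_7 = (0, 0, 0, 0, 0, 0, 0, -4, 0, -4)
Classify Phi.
type B_7

Compute the Cartan integers a_ij = 2(alpha_i, alpha_j)/(alpha_j, alpha_j); the resulting 7x7 Cartan matrix is
[[2, -1, 0, 0, 0, 0, 0], [-2, 2, 0, 0, -1, 0, 0], [0, 0, 2, 0, 0, 0, -1], [0, 0, 0, 2, -1, -1, 0], [0, -1, 0, -1, 2, 0, 0], [0, 0, 0, -1, 0, 2, -1], [0, 0, -1, 0, 0, -1, 2]].
The roots have two lengths (squared-length ratio 2:1); the short ones are alpha_{1}. The associated Dynkin diagram is a chain of 7 nodes with a double edge at one end; the terminal node there is the unique short simple root (B_7), so the type is B_7 (the algebra so(15)).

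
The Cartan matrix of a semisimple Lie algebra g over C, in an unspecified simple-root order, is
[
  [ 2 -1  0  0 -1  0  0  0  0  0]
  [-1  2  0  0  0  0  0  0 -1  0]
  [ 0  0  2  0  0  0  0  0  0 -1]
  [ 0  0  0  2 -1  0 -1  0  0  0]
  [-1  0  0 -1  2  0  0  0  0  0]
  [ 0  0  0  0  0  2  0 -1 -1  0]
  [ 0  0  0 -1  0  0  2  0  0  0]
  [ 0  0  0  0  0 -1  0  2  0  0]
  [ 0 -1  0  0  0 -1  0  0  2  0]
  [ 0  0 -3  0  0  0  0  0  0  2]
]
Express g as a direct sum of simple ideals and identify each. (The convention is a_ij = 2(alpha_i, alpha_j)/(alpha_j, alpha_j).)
The diagram associated to this matrix has two connected components: the simple roots {alpha_1, alpha_2, alpha_4, alpha_5, alpha_6, alpha_7, alpha_8, alpha_9} form a chain of 8 nodes with single edges (A_8), and {alpha_3, alpha_10} form two nodes joined by a triple edge (G_2). A semisimple Lie algebra decomposes uniquely as the direct sum of simple ideals, one per connected component of its Dynkin diagram, so g ≅ A_8 ⊕ G_2 (dimension 80 + 14 = 94).

A8 + G2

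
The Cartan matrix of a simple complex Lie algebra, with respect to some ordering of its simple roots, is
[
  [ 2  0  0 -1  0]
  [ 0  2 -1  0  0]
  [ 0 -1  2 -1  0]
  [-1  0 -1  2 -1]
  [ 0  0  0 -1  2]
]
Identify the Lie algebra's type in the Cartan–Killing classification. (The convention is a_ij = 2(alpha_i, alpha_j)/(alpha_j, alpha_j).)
D_5

The matrix has rank 5 with 2's on the diagonal. Reading the off-diagonal entries as Dynkin edges (a single edge where a_ij = a_ji = -1; a double or triple edge where a_ij * a_ji = 2 or 3), the diagram is a chain of 3 nodes with a fork of two nodes at one end (D_5). One simple-root ordering that puts it in standard form is (alpha_2, alpha_3, alpha_4, alpha_5, alpha_1). So the algebra is type D_5, i.e. so(10).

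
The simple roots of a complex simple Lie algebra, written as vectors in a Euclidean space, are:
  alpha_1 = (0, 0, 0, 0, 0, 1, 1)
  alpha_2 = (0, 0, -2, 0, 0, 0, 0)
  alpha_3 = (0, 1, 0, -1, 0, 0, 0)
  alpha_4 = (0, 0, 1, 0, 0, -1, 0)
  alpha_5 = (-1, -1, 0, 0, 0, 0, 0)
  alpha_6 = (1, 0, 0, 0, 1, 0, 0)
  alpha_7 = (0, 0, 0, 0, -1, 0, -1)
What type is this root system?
Compute the Cartan integers a_ij = 2(alpha_i, alpha_j)/(alpha_j, alpha_j); the resulting 7x7 Cartan matrix is
[[2, 0, 0, -1, 0, 0, -1], [0, 2, 0, -2, 0, 0, 0], [0, 0, 2, 0, -1, 0, 0], [-1, -1, 0, 2, 0, 0, 0], [0, 0, -1, 0, 2, -1, 0], [0, 0, 0, 0, -1, 2, -1], [-1, 0, 0, 0, 0, -1, 2]].
The roots have two lengths (squared-length ratio 2:1); the short ones are alpha_{1,3,4,5,6,7}. The associated Dynkin diagram is a chain of 7 nodes with a double edge at one end; the terminal node there is the unique long simple root (C_7), so the type is C_7 (the algebra sp(14)).

type C_7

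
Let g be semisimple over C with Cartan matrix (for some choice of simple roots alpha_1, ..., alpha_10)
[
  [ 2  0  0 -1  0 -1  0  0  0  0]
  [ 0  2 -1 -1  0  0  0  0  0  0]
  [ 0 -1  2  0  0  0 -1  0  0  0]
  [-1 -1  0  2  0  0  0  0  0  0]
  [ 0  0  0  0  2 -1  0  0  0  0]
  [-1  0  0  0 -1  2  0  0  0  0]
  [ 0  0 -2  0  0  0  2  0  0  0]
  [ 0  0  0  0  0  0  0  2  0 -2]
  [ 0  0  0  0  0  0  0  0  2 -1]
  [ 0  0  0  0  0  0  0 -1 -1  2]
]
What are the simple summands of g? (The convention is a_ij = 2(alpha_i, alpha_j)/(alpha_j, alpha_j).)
The diagram associated to this matrix has two connected components: the simple roots {alpha_8, alpha_9, alpha_10} form a chain of 3 nodes with a double edge at one end; the terminal node there is the unique long simple root (C_3), and {alpha_1, alpha_2, alpha_3, alpha_4, alpha_5, alpha_6, alpha_7} form a chain of 7 nodes with a double edge at one end; the terminal node there is the unique long simple root (C_7). A semisimple Lie algebra decomposes uniquely as the direct sum of simple ideals, one per connected component of its Dynkin diagram, so g ≅ C_3 ⊕ C_7 (dimension 21 + 105 = 126).

C_3 (sp(6)) + C_7 (sp(14))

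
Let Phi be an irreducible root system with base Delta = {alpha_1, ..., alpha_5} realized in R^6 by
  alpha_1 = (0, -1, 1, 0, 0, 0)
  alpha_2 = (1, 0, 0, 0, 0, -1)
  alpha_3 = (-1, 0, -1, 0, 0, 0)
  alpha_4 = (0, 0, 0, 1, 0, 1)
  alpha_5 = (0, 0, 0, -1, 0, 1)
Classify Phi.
Compute the Cartan integers a_ij = 2(alpha_i, alpha_j)/(alpha_j, alpha_j); the resulting 5x5 Cartan matrix is
[[2, 0, -1, 0, 0], [0, 2, -1, -1, -1], [-1, -1, 2, 0, 0], [0, -1, 0, 2, 0], [0, -1, 0, 0, 2]].
All simple roots have the same length, so the diagram is simply laced. The associated Dynkin diagram is a chain of 3 nodes with a fork of two nodes at one end (D_5), so the type is D_5 (the algebra so(10)).

type D_5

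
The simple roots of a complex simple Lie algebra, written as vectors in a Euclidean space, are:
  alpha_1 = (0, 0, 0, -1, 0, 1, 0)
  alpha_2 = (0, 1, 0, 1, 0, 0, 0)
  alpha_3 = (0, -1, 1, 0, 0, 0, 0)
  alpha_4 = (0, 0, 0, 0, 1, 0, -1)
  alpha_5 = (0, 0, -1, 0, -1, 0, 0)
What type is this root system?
Compute the Cartan integers a_ij = 2(alpha_i, alpha_j)/(alpha_j, alpha_j); the resulting 5x5 Cartan matrix is
[[2, -1, 0, 0, 0], [-1, 2, -1, 0, 0], [0, -1, 2, 0, -1], [0, 0, 0, 2, -1], [0, 0, -1, -1, 2]].
All simple roots have the same length, so the diagram is simply laced. The associated Dynkin diagram is a chain of 5 nodes with single edges (A_5), so the type is A_5 (the algebra sl(6)).

A5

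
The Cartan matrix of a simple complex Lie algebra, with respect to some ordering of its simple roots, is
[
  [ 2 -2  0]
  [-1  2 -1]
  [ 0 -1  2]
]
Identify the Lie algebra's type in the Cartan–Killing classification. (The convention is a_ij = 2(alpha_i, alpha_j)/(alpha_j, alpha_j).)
C3

The matrix has rank 3 with 2's on the diagonal. Reading the off-diagonal entries as Dynkin edges (a single edge where a_ij = a_ji = -1; a double or triple edge where a_ij * a_ji = 2 or 3), the diagram is a chain of 3 nodes with a double edge at one end; the terminal node there is the unique long simple root (C_3). One simple-root ordering that puts it in standard form is (alpha_3, alpha_2, alpha_1). So the algebra is type C_3, i.e. sp(6).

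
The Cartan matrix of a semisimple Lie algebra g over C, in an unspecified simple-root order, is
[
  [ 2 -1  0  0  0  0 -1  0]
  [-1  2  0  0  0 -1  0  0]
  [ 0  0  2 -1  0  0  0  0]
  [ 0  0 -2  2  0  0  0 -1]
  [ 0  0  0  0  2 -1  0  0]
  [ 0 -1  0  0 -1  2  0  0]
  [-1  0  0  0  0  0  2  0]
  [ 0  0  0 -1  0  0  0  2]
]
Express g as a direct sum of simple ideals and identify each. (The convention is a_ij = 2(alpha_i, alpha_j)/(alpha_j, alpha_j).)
The diagram associated to this matrix has two connected components: the simple roots {alpha_1, alpha_2, alpha_5, alpha_6, alpha_7} form a chain of 5 nodes with single edges (A_5), and {alpha_3, alpha_4, alpha_8} form a chain of 3 nodes with a double edge at one end; the terminal node there is the unique short simple root (B_3). A semisimple Lie algebra decomposes uniquely as the direct sum of simple ideals, one per connected component of its Dynkin diagram, so g ≅ A_5 ⊕ B_3 (dimension 35 + 21 = 56).

A_5 (sl(6)) ⊕ B_3 (so(7))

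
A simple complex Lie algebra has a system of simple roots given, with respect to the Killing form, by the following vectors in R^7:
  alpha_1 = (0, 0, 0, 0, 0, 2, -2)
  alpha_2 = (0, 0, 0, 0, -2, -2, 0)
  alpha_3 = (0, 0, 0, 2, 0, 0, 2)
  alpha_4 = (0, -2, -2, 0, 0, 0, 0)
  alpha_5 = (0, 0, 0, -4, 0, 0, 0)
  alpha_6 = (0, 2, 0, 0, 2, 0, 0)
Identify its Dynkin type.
C_6

Compute the Cartan integers a_ij = 2(alpha_i, alpha_j)/(alpha_j, alpha_j); the resulting 6x6 Cartan matrix is
[[2, -1, -1, 0, 0, 0], [-1, 2, 0, 0, 0, -1], [-1, 0, 2, 0, -1, 0], [0, 0, 0, 2, 0, -1], [0, 0, -2, 0, 2, 0], [0, -1, 0, -1, 0, 2]].
The roots have two lengths (squared-length ratio 2:1); the short ones are alpha_{1,2,3,4,6}. The associated Dynkin diagram is a chain of 6 nodes with a double edge at one end; the terminal node there is the unique long simple root (C_6), so the type is C_6 (the algebra sp(12)).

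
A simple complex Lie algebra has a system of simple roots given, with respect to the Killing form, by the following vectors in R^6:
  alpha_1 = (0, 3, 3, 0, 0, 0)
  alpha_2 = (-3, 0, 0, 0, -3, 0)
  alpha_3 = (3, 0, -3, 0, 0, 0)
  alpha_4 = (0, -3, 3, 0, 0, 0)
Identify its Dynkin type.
Compute the Cartan integers a_ij = 2(alpha_i, alpha_j)/(alpha_j, alpha_j); the resulting 4x4 Cartan matrix is
[[2, 0, -1, 0], [0, 2, -1, 0], [-1, -1, 2, -1], [0, 0, -1, 2]].
All simple roots have the same length, so the diagram is simply laced. The associated Dynkin diagram is a chain of 2 nodes with a fork of two nodes at one end (D_4), so the type is D_4 (the algebra so(8)).

D_4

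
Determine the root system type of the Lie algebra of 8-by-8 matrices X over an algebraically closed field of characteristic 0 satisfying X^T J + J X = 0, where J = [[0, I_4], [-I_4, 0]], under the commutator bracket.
C4

This is sp(8), which has dimension 8(8+1)/2 = 36 and rank 8/2 = 4. In the classification of classical Lie algebras, the symplectic algebra sp(2n) has type C_n; here n = 4, so the Dynkin diagram is a chain of 4 nodes with a double edge at one end; the terminal node there is the unique long simple root (C_4). Hence the type is C_4.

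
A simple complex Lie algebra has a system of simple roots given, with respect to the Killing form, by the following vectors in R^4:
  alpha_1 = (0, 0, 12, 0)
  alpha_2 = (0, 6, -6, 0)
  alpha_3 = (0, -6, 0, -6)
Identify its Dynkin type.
type C_3

Compute the Cartan integers a_ij = 2(alpha_i, alpha_j)/(alpha_j, alpha_j); the resulting 3x3 Cartan matrix is
[[2, -2, 0], [-1, 2, -1], [0, -1, 2]].
The roots have two lengths (squared-length ratio 2:1); the short ones are alpha_{2,3}. The associated Dynkin diagram is a chain of 3 nodes with a double edge at one end; the terminal node there is the unique long simple root (C_3), so the type is C_3 (the algebra sp(6)).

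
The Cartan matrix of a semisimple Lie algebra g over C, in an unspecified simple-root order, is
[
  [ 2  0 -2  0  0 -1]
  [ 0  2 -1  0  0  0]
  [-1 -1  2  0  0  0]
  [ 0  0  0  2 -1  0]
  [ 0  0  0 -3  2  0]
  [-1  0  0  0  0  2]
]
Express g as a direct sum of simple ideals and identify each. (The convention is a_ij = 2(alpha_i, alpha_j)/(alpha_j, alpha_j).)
The diagram associated to this matrix has two connected components: the simple roots {alpha_1, alpha_2, alpha_3, alpha_6} form a chain of 4 nodes with a double edge between the middle two (F_4), and {alpha_4, alpha_5} form two nodes joined by a triple edge (G_2). A semisimple Lie algebra decomposes uniquely as the direct sum of simple ideals, one per connected component of its Dynkin diagram, so g ≅ F_4 ⊕ G_2 (dimension 52 + 14 = 66).

type F_4 + type G_2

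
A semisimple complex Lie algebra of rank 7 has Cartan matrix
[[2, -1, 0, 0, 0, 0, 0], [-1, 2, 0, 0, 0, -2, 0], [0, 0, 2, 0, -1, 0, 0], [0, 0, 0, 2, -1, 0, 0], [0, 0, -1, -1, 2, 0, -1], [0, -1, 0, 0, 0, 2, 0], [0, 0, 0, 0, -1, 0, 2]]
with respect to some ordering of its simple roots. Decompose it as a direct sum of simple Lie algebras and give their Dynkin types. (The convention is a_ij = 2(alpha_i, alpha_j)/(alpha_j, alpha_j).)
The diagram associated to this matrix has two connected components: the simple roots {alpha_1, alpha_2, alpha_6} form a chain of 3 nodes with a double edge at one end; the terminal node there is the unique short simple root (B_3), and {alpha_3, alpha_4, alpha_5, alpha_7} form a chain of 2 nodes with a fork of two nodes at one end (D_4). A semisimple Lie algebra decomposes uniquely as the direct sum of simple ideals, one per connected component of its Dynkin diagram, so g ≅ B_3 ⊕ D_4 (dimension 21 + 28 = 49).

B_3 ⊕ D_4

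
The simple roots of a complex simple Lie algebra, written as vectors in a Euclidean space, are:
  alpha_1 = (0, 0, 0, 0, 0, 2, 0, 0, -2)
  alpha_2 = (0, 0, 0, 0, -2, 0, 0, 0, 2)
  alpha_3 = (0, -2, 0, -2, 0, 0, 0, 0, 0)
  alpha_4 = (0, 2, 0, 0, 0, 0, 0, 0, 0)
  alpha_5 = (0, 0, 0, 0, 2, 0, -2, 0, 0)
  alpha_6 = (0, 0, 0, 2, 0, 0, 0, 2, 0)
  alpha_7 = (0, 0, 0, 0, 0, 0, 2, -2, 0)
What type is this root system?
Compute the Cartan integers a_ij = 2(alpha_i, alpha_j)/(alpha_j, alpha_j); the resulting 7x7 Cartan matrix is
[[2, -1, 0, 0, 0, 0, 0], [-1, 2, 0, 0, -1, 0, 0], [0, 0, 2, -2, 0, -1, 0], [0, 0, -1, 2, 0, 0, 0], [0, -1, 0, 0, 2, 0, -1], [0, 0, -1, 0, 0, 2, -1], [0, 0, 0, 0, -1, -1, 2]].
The roots have two lengths (squared-length ratio 2:1); the short ones are alpha_{4}. The associated Dynkin diagram is a chain of 7 nodes with a double edge at one end; the terminal node there is the unique short simple root (B_7), so the type is B_7 (the algebra so(15)).

B_7 (so(15))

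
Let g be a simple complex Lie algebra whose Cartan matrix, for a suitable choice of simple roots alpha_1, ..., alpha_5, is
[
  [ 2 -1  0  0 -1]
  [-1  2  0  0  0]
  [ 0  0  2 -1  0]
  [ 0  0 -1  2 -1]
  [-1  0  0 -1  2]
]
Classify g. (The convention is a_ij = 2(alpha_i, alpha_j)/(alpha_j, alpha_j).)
A_5

The matrix has rank 5 with 2's on the diagonal. Reading the off-diagonal entries as Dynkin edges (a single edge where a_ij = a_ji = -1; a double or triple edge where a_ij * a_ji = 2 or 3), the diagram is a chain of 5 nodes with single edges (A_5). One simple-root ordering that puts it in standard form is (alpha_3, alpha_4, alpha_5, alpha_1, alpha_2). So the algebra is type A_5, i.e. sl(6).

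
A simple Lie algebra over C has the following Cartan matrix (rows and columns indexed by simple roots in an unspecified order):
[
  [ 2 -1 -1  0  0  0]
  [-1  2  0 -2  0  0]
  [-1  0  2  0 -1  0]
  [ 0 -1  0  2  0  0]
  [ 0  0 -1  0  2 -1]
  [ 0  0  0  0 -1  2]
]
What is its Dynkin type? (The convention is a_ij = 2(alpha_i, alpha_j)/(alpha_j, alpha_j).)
B_6

The matrix has rank 6 with 2's on the diagonal. Reading the off-diagonal entries as Dynkin edges (a single edge where a_ij = a_ji = -1; a double or triple edge where a_ij * a_ji = 2 or 3), the diagram is a chain of 6 nodes with a double edge at one end; the terminal node there is the unique short simple root (B_6). One simple-root ordering that puts it in standard form is (alpha_6, alpha_5, alpha_3, alpha_1, alpha_2, alpha_4). So the algebra is type B_6, i.e. so(13).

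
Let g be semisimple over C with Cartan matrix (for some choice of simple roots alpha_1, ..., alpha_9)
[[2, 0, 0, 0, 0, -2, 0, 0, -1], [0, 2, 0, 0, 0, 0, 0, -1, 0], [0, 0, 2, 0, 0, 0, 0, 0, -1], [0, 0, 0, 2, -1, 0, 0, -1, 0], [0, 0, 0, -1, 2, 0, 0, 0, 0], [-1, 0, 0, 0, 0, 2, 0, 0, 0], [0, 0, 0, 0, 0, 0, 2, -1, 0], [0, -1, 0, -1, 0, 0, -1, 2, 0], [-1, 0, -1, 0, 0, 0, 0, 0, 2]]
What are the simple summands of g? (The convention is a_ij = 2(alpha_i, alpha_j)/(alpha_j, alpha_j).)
The diagram associated to this matrix has two connected components: the simple roots {alpha_1, alpha_3, alpha_6, alpha_9} form a chain of 4 nodes with a double edge at one end; the terminal node there is the unique short simple root (B_4), and {alpha_2, alpha_4, alpha_5, alpha_7, alpha_8} form a chain of 3 nodes with a fork of two nodes at one end (D_5). A semisimple Lie algebra decomposes uniquely as the direct sum of simple ideals, one per connected component of its Dynkin diagram, so g ≅ B_4 ⊕ D_5 (dimension 36 + 45 = 81).

type B_4 ⊕ type D_5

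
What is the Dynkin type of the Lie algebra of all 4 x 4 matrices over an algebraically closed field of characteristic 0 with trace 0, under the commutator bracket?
type A_3

This is sl(4), which has dimension 4^2 - 1 = 15 and rank 4 - 1 = 3 (a Cartan subalgebra is the diagonal traceless matrices). In the classification of classical Lie algebras, the special linear algebra sl(n+1) has type A_n; here n = 3, so the Dynkin diagram is a chain of 3 nodes with single edges (A_3). Hence the type is A_3.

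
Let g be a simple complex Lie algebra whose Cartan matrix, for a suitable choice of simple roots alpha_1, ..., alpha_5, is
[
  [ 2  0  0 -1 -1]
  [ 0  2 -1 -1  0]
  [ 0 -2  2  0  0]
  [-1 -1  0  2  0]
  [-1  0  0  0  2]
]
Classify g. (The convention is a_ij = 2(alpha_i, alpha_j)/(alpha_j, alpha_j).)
The matrix has rank 5 with 2's on the diagonal. Reading the off-diagonal entries as Dynkin edges (a single edge where a_ij = a_ji = -1; a double or triple edge where a_ij * a_ji = 2 or 3), the diagram is a chain of 5 nodes with a double edge at one end; the terminal node there is the unique long simple root (C_5). One simple-root ordering that puts it in standard form is (alpha_5, alpha_1, alpha_4, alpha_2, alpha_3). So the algebra is type C_5, i.e. sp(10).

C5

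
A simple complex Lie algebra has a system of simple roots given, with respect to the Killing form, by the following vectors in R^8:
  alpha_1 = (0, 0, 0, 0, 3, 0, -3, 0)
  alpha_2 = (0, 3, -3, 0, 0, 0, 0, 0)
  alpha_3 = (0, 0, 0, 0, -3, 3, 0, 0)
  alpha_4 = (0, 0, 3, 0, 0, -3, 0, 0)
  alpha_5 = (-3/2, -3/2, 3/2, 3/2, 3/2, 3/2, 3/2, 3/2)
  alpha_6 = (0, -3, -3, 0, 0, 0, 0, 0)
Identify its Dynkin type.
E_6

Compute the Cartan integers a_ij = 2(alpha_i, alpha_j)/(alpha_j, alpha_j); the resulting 6x6 Cartan matrix is
[[2, 0, -1, 0, 0, 0], [0, 2, 0, -1, -1, 0], [-1, 0, 2, -1, 0, 0], [0, -1, -1, 2, 0, -1], [0, -1, 0, 0, 2, 0], [0, 0, 0, -1, 0, 2]].
All simple roots have the same length, so the diagram is simply laced. The associated Dynkin diagram is a chain of 5 nodes with one extra node attached to the third node from one end (E_6), so the type is E_6.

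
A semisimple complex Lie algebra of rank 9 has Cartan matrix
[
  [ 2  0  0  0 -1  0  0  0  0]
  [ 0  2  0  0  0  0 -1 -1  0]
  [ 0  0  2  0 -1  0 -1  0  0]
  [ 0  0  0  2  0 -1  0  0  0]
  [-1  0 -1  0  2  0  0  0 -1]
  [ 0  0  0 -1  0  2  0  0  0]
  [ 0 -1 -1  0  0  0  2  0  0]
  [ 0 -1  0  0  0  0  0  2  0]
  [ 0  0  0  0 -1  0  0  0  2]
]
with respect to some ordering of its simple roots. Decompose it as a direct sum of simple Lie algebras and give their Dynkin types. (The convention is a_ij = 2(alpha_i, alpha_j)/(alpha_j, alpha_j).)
The diagram associated to this matrix has two connected components: the simple roots {alpha_4, alpha_6} form a chain of 2 nodes with single edges (A_2), and {alpha_1, alpha_2, alpha_3, alpha_5, alpha_7, alpha_8, alpha_9} form a chain of 5 nodes with a fork of two nodes at one end (D_7). A semisimple Lie algebra decomposes uniquely as the direct sum of simple ideals, one per connected component of its Dynkin diagram, so g ≅ A_2 ⊕ D_7 (dimension 8 + 91 = 99).

type A_2 + type D_7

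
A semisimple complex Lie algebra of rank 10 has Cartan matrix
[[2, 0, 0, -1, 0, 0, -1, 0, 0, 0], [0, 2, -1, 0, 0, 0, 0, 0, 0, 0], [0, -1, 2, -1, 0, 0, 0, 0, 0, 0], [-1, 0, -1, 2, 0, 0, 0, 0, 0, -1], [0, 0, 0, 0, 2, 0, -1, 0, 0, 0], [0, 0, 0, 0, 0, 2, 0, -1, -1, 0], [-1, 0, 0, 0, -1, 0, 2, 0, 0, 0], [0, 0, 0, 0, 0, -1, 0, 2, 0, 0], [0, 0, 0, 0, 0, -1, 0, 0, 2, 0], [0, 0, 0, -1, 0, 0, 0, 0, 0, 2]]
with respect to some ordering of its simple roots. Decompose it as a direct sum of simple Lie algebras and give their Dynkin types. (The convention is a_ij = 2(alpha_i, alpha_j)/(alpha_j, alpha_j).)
A_3 + E_7

The diagram associated to this matrix has two connected components: the simple roots {alpha_6, alpha_8, alpha_9} form a chain of 3 nodes with single edges (A_3), and {alpha_1, alpha_2, alpha_3, alpha_4, alpha_5, alpha_7, alpha_10} form a chain of 6 nodes with one extra node attached to the third node from one end (E_7). A semisimple Lie algebra decomposes uniquely as the direct sum of simple ideals, one per connected component of its Dynkin diagram, so g ≅ A_3 ⊕ E_7 (dimension 15 + 133 = 148).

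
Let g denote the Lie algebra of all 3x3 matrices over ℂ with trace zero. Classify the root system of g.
A2

This is sl(3), which has dimension 3^2 - 1 = 8 and rank 3 - 1 = 2 (a Cartan subalgebra is the diagonal traceless matrices). In the classification of classical Lie algebras, the special linear algebra sl(n+1) has type A_n; here n = 2, so the Dynkin diagram is a chain of 2 nodes with single edges (A_2). Hence the type is A_2.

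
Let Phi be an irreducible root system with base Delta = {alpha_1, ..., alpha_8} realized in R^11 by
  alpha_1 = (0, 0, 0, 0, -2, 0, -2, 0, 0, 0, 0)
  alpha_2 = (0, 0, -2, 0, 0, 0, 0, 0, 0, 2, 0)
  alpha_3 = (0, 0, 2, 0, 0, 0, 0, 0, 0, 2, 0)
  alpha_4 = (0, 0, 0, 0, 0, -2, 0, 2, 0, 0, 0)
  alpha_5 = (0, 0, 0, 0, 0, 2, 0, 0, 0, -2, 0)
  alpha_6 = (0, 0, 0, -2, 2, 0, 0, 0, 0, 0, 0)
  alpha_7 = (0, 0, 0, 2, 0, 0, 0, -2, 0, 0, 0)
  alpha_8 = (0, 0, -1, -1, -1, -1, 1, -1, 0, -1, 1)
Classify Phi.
E_8

Compute the Cartan integers a_ij = 2(alpha_i, alpha_j)/(alpha_j, alpha_j); the resulting 8x8 Cartan matrix is
[[2, 0, 0, 0, 0, -1, 0, 0], [0, 2, 0, 0, -1, 0, 0, 0], [0, 0, 2, 0, -1, 0, 0, -1], [0, 0, 0, 2, -1, 0, -1, 0], [0, -1, -1, -1, 2, 0, 0, 0], [-1, 0, 0, 0, 0, 2, -1, 0], [0, 0, 0, -1, 0, -1, 2, 0], [0, 0, -1, 0, 0, 0, 0, 2]].
All simple roots have the same length, so the diagram is simply laced. The associated Dynkin diagram is a chain of 7 nodes with one extra node attached to the third node from one end (E_8), so the type is E_8.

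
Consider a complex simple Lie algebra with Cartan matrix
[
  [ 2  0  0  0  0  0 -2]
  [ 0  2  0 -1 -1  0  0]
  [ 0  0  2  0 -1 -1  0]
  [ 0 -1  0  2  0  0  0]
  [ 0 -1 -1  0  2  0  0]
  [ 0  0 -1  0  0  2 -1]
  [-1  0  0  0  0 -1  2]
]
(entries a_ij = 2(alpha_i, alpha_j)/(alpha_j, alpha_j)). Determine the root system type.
type C_7

The matrix has rank 7 with 2's on the diagonal. Reading the off-diagonal entries as Dynkin edges (a single edge where a_ij = a_ji = -1; a double or triple edge where a_ij * a_ji = 2 or 3), the diagram is a chain of 7 nodes with a double edge at one end; the terminal node there is the unique long simple root (C_7). One simple-root ordering that puts it in standard form is (alpha_4, alpha_2, alpha_5, alpha_3, alpha_6, alpha_7, alpha_1). So the algebra is type C_7, i.e. sp(14).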